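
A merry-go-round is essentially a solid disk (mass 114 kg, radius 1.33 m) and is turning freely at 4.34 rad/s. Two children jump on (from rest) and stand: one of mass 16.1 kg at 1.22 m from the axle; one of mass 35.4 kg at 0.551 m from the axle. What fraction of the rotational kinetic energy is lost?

fraction ≈ 0.256

The added mass arrives with no angular momentum about the axle, and any external torque about the axle is negligible, so the system's angular momentum is conserved.
I_p = ½(114)(1.33)² = 100.8 kg·m².
Added inertia Σmr² = (16.1)(1.22)² + (35.4)(0.551)² = 34.71 kg·m²; I_f = 100.8 + 34.71 = 135.5 kg·m².
ω_f = I_p ω_i / I_f = (100.8)(4.34) / 135.5 = 3.229 rad/s.
KE_i = ½(100.8)(4.340 rad/s)² = 949.6 J; KE_f = ½(135.5)(3.229)² = 706.4 J.
Fraction lost = 0.2561.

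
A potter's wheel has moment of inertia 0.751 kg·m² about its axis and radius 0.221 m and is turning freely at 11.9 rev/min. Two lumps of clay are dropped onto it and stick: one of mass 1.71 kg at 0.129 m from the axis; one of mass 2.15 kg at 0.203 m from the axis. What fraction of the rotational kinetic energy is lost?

fraction ≈ 0.135

No external torque acts about the axis; L_before = L_after.
Added inertia Σmr² = (1.71)(0.129)² + (2.15)(0.203)² = 0.1171 kg·m²; I_f = 0.7510 + 0.1171 = 0.8681 kg·m².
ω_f = I_p ω_i / I_f = (0.7510)(11.9) / 0.8681 = 10.30 rpm.
KE_i = ½(0.7510)(1.246 rad/s)² = 0.5831 J; KE_f = ½(0.8681)(1.078)² = 0.5045 J.
Fraction lost = 0.1348.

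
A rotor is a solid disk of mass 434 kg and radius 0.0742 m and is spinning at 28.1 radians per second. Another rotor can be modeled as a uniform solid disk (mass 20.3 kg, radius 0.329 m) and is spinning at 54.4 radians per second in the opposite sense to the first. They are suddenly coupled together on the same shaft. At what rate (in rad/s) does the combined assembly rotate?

|ω_f| ≈ 11.4 rad/s

The coupling torques are internal; angular momentum about the shared axis is conserved.
Moments of inertia: I_A = ½(434)(0.0742)² = 1.195 kg·m²; I_B = ½(20.3)(0.329)² = 1.099 kg·m².
Taking A's sense as positive: L = (1.195)(28.1) − (1.099)(54.4) = -26.19 kg·m²·rad/s.
Combined I = 1.195 + 1.099 = 2.293 kg·m².
ω_f = L / I = -26.19 / 2.293 = -11.42 rad/s.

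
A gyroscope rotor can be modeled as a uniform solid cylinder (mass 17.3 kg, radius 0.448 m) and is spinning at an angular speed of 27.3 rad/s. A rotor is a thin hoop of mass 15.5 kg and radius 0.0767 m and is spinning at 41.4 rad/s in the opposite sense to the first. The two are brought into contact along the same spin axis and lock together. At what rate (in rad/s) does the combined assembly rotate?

No external torque acts about the common axis, so total angular momentum is conserved.
Moments of inertia: I_A = ½(17.3)(0.448)² = 1.736 kg·m²; I_B = (15.5)(0.0767)² = 0.09118 kg·m².
Taking A's sense as positive: L = (1.736)(27.3) − (0.09118)(41.4) = 43.62 kg·m²·rad/s.
Combined I = 1.736 + 0.09118 = 1.827 kg·m².
ω_f = L / I = 43.62 / 1.827 = 23.87 rad/s.

|ω_f| ≈ 23.9 rad/s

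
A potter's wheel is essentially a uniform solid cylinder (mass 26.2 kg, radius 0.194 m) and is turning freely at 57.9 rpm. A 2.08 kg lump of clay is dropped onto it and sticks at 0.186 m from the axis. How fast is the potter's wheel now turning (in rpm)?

ω_f ≈ 50.5 rpm

No external torque acts about the axis; L_before = L_after.
I_p = ½(26.2)(0.194)² = 0.4930 kg·m².
Added inertia Σmr² = (2.08)(0.186)² = 0.07196 kg·m²; I_f = 0.4930 + 0.07196 = 0.5650 kg·m².
ω_f = I_p ω_i / I_f = (0.4930)(57.9) / 0.5650 = 50.53 rpm.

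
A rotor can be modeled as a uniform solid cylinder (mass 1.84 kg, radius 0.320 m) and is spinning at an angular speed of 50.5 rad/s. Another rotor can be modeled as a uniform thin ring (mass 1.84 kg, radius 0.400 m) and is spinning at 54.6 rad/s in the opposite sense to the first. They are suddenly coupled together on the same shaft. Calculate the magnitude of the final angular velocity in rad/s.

|ω_f| ≈ 29.1 rad/s

No external torque acts about the common axis, so total angular momentum is conserved.
Moments of inertia: I_A = ½(1.84)(0.320)² = 0.09421 kg·m²; I_B = (1.84)(0.400)² = 0.2944 kg·m².
Taking A's sense as positive: L = (0.09421)(50.5) − (0.2944)(54.6) = -11.32 kg·m²·rad/s.
Combined I = 0.09421 + 0.2944 = 0.3886 kg·m².
ω_f = L / I = -11.32 / 0.3886 = -29.12 rad/s.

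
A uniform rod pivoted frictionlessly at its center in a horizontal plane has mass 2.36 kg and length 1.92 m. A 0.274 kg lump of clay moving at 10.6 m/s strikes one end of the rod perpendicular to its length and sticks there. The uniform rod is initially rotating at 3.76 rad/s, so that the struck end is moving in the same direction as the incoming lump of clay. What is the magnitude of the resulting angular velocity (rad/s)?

About the pivot the impulsive forces during the collision are internal, so angular momentum about that axis is conserved.
I_p = (1/12)(2.36)(1.92)² = 0.7250 kg·m². Taking the sense of the lump of clay's angular momentum as positive, L_{lump} = m v R = (0.274)(10.6)(1.92/2) = 2.788 kg·m²/s.
L_i = +I_p ω_p + m v R = +(0.7250)(3.76) + 2.788 = 5.514 kg·m²/s.
After sticking, I_f = I_p + m R² = 0.7250 + (0.274)(1.92/2)² = 0.9775 kg·m².
ω_f = L_i / I_f = 5.514 / 0.9775 = 5.641 rad/s.

|ω_f| ≈ 5.64 rad/s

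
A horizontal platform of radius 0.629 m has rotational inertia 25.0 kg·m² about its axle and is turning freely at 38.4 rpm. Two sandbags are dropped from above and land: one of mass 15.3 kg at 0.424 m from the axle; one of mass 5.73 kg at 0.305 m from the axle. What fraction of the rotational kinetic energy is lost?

No external torque acts about the axle; L_before = L_after.
Added inertia Σmr² = (15.3)(0.424)² + (5.73)(0.305)² = 3.284 kg·m²; I_f = 25.00 + 3.284 = 28.28 kg·m².
ω_f = I_p ω_i / I_f = (25.00)(38.4) / 28.28 = 33.94 rpm.
KE_i = ½(25.00)(4.021 rad/s)² = 202.1 J; KE_f = ½(28.28)(3.554)² = 178.7 J.
Fraction lost = 0.1161.

fraction ≈ 0.116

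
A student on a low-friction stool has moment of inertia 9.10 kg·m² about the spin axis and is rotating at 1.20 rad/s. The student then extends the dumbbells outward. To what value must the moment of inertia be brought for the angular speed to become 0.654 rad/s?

Angular momentum about the spin axis is conserved since the torque about it is zero.
I₂ = I₁ω₁ / ω₂ = (9.10)(1.20) / (0.654) = 16.70 kg·m².

I₂ ≈ 16.7 kg·m²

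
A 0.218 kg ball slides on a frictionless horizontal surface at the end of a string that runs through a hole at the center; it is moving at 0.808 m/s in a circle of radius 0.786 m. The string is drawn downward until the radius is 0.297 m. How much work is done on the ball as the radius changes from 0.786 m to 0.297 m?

Central (radial) force ⇒ zero torque about the center ⇒ m v r is constant.
v₂ = v₁ r₁ / r₂ = (0.808)(0.786) / (0.297) = 2.138 m/s.
W = ΔKE = ½m(v₂² − v₁²) = 0.4272 J.

W ≈ 0.427 J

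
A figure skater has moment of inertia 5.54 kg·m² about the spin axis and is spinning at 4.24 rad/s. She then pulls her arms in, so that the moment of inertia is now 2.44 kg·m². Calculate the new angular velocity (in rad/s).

No external torque acts about the spin axis, so angular momentum is conserved.
ω₂ = I₁ω₁ / I₂ = (5.540)(4.24 rad/s) / (2.440) = 9.627 rad/s.

ω₂ ≈ 9.63 rad/s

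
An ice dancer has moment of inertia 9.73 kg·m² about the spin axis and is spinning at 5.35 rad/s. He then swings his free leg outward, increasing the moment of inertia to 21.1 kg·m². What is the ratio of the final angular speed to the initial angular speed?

With no external torque about the axis, L is conserved: I₁ω₁ = I₂ω₂.
ω₂/ω₁ = I₁/I₂ = 9.730 / 21.10 = 0.4611.

ω₂/ω₁ ≈ 0.461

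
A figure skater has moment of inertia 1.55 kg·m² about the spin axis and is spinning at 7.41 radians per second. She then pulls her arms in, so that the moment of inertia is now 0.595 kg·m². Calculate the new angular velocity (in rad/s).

ω₂ ≈ 19.3 rad/s

With no external torque about the axis, L is conserved: I₁ω₁ = I₂ω₂.
ω₂ = I₁ω₁ / I₂ = (1.550)(7.41 rad/s) / (0.5950) = 19.30 rad/s.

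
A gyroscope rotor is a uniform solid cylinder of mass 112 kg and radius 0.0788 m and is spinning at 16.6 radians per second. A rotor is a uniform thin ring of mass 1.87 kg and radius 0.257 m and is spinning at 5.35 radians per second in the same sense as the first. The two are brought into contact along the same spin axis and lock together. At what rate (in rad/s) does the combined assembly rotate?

No external torque acts about the common axis, so total angular momentum is conserved.
Moments of inertia: I_A = ½(112)(0.0788)² = 0.3477 kg·m²; I_B = (1.87)(0.257)² = 0.1235 kg·m².
Taking A's sense as positive: L = (0.3477)(16.6) + (0.1235)(5.35) = 6.433 kg·m²·rad/s.
Combined I = 0.3477 + 0.1235 = 0.4712 kg·m².
ω_f = L / I = 6.433 / 0.4712 = 13.65 rad/s.

|ω_f| ≈ 13.7 rad/s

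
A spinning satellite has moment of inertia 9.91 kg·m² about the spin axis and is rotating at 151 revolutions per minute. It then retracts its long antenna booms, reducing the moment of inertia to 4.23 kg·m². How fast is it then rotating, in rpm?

ω₂ ≈ 354 rpm

No external torque acts about the spin axis, so angular momentum is conserved.
ω₂ = I₁ω₁ / I₂ = (9.910)(151 rpm) / (4.230) = 353.8 rpm.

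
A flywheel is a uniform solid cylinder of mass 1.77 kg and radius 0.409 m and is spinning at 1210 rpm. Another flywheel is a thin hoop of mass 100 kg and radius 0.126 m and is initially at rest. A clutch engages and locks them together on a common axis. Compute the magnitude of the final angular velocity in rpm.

|ω_f| ≈ 103 rpm

The coupling torques are internal; angular momentum about the shared axis is conserved.
Moments of inertia: I_A = ½(1.77)(0.409)² = 0.1480 kg·m²; I_B = (100)(0.126)² = 1.588 kg·m².
Taking A's sense as positive: L = (0.1480)(1210) = 179.1 kg·m²·rpm.
Combined I = 0.1480 + 1.588 = 1.736 kg·m².
ω_f = L / I = 179.1 / 1.736 = 103.2 rpm.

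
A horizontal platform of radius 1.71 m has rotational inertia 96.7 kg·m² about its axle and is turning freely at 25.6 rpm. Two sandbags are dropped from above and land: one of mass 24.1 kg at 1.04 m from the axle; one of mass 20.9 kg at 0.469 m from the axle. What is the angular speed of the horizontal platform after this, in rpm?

ω_f ≈ 19.4 rpm

The added mass arrives with no angular momentum about the axle, and any external torque about the axle is negligible, so the system's angular momentum is conserved.
Added inertia Σmr² = (24.1)(1.04)² + (20.9)(0.469)² = 30.66 kg·m²; I_f = 96.70 + 30.66 = 127.4 kg·m².
ω_f = I_p ω_i / I_f = (96.70)(25.6) / 127.4 = 19.44 rpm.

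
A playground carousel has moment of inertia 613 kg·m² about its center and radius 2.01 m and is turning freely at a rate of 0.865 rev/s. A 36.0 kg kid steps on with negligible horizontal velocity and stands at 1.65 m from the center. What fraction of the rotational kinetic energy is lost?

fraction ≈ 0.138

The added mass arrives with no angular momentum about the center, and any external torque about the center is negligible, so the system's angular momentum is conserved.
Added inertia Σmr² = (36.0)(1.65)² = 98.01 kg·m²; I_f = 613.0 + 98.01 = 711.0 kg·m².
ω_f = I_p ω_i / I_f = (613.0)(0.865) / 711.0 = 0.7458 rev/s.
KE_i = ½(613.0)(5.435 rad/s)² = 9054 J; KE_f = ½(711.0)(4.686)² = 7806 J.
Fraction lost = 0.1378.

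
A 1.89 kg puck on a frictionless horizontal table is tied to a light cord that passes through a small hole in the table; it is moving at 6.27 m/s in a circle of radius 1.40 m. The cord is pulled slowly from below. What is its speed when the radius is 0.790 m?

Central (radial) force ⇒ zero torque about the center ⇒ m v r is constant.
v₂ = v₁ r₁ / r₂ = (6.27)(1.40) / (0.790) = 11.11 m/s.

v₂ ≈ 11.1 m/s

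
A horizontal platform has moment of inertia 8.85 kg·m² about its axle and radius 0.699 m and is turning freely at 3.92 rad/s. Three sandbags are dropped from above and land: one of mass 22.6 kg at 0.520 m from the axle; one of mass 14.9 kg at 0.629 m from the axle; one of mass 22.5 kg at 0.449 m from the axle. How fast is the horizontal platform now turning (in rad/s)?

The added mass arrives with no angular momentum about the axle, and any external torque about the axle is negligible, so the system's angular momentum is conserved.
Added inertia Σmr² = (22.6)(0.520)² + (14.9)(0.629)² + (22.5)(0.449)² = 16.54 kg·m²; I_f = 8.850 + 16.54 = 25.39 kg·m².
ω_f = I_p ω_i / I_f = (8.850)(3.92) / 25.39 = 1.366 rad/s.

ω_f ≈ 1.37 rad/s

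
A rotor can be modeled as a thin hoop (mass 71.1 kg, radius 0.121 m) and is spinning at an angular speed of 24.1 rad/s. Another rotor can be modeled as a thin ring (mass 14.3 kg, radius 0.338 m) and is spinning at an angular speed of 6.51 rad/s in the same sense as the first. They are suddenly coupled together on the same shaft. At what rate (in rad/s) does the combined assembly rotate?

No external torque acts about the common axis, so total angular momentum is conserved.
Moments of inertia: I_A = (71.1)(0.121)² = 1.041 kg·m²; I_B = (14.3)(0.338)² = 1.634 kg·m².
Taking A's sense as positive: L = (1.041)(24.1) + (1.634)(6.51) = 35.72 kg·m²·rad/s.
Combined I = 1.041 + 1.634 = 2.675 kg·m².
ω_f = L / I = 35.72 / 2.675 = 13.36 rad/s.

|ω_f| ≈ 13.4 rad/s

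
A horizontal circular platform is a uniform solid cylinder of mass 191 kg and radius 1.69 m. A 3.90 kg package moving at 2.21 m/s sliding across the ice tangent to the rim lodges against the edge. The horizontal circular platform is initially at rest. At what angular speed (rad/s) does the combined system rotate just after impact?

|ω_f| ≈ 0.0513 rad/s

The axle reaction passes through the central axle and exerts no torque about it; angular momentum about the central axle is conserved through the impact.
I_p = ½(191)(1.69)² = 272.8 kg·m². Taking the sense of the package's angular momentum as positive, L_{package} = m v R = (3.90)(2.21)(1.69) = 14.57 kg·m²/s.
L_i = 0 + 14.57 = 14.57 kg·m²/s.
After sticking, I_f = I_p + m R² = 272.8 + (3.90)(1.69)² = 283.9 kg·m².
ω_f = L_i / I_f = 14.57 / 283.9 = 0.05131 rad/s.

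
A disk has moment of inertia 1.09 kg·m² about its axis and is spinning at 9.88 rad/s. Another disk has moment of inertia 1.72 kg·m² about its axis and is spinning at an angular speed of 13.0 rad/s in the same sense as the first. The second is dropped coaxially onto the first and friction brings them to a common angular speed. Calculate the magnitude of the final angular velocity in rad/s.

No external torque acts about the common axis, so total angular momentum is conserved.
Taking A's sense as positive: L = (1.090)(9.88) + (1.720)(13.0) = 33.13 kg·m²·rad/s.
Combined I = 1.090 + 1.720 = 2.810 kg·m².
ω_f = L / I = 33.13 / 2.810 = 11.79 rad/s.

|ω_f| ≈ 11.8 rad/s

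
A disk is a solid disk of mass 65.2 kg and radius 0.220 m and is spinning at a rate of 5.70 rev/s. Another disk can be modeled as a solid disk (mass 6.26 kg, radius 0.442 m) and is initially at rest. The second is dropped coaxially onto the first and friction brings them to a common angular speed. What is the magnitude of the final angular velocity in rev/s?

No external torque acts about the common axis, so total angular momentum is conserved.
Moments of inertia: I_A = ½(65.2)(0.220)² = 1.578 kg·m²; I_B = ½(6.26)(0.442)² = 0.6115 kg·m².
Taking A's sense as positive: L = (1.578)(5.70) = 8.994 kg·m²·rev/s.
Combined I = 1.578 + 0.6115 = 2.189 kg·m².
ω_f = L / I = 8.994 / 2.189 = 4.108 rev/s.

|ω_f| ≈ 4.11 rev/s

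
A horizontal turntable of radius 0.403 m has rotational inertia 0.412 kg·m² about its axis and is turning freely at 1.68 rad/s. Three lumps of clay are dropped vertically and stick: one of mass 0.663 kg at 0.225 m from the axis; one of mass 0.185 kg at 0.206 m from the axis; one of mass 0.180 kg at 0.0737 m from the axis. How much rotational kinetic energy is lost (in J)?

No external torque acts about the axis; L_before = L_after.
Added inertia Σmr² = (0.663)(0.225)² + (0.185)(0.206)² + (0.180)(0.0737)² = 0.04239 kg·m²; I_f = 0.4120 + 0.04239 = 0.4544 kg·m².
ω_f = I_p ω_i / I_f = (0.4120)(1.68) / 0.4544 = 1.523 rad/s.
KE_i = ½(0.4120)(1.680 rad/s)² = 0.5814 J; KE_f = ½(0.4544)(1.523)² = 0.5272 J.

energy lost ≈ 0.0542 J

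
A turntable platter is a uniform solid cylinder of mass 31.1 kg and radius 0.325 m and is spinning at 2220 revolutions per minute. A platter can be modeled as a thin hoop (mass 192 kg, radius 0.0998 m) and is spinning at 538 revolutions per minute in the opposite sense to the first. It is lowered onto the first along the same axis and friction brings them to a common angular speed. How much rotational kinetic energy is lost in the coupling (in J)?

No external torque acts about the common axis, so total angular momentum is conserved.
Moments of inertia: I_A = ½(31.1)(0.325)² = 1.642 kg·m²; I_B = (192)(0.0998)² = 1.912 kg·m².
Taking A's sense as positive: L = (1.642)(2220) − (1.912)(538) = 2617 kg·m²·rpm.
Combined I = 1.642 + 1.912 = 3.555 kg·m².
ω_f = L / I = 2617 / 3.555 = 736.3 rpm.
KE_i = ½ΣIω² = 47420 J; KE_f = ½(3.555)(77.11)² = 10570 J.

ΔKE lost ≈ 36900 J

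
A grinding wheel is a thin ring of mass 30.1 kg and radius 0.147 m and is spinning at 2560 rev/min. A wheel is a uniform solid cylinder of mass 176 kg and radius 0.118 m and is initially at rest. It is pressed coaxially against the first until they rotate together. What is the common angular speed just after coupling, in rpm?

The coupling torques are internal; angular momentum about the shared axis is conserved.
Moments of inertia: I_A = (30.1)(0.147)² = 0.6504 kg·m²; I_B = ½(176)(0.118)² = 1.225 kg·m².
Taking A's sense as positive: L = (0.6504)(2560) = 1665 kg·m²·rpm.
Combined I = 0.6504 + 1.225 = 1.876 kg·m².
ω_f = L / I = 1665 / 1.876 = 887.7 rpm.

|ω_f| ≈ 888 rpm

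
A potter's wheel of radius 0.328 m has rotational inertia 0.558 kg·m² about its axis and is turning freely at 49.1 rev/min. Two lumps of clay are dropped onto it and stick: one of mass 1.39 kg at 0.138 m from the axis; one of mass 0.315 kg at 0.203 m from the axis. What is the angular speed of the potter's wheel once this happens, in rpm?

ω_f ≈ 45.9 rpm

No external torque acts about the axis; L_before = L_after.
Added inertia Σmr² = (1.39)(0.138)² + (0.315)(0.203)² = 0.03945 kg·m²; I_f = 0.5580 + 0.03945 = 0.5975 kg·m².
ω_f = I_p ω_i / I_f = (0.5580)(49.1) / 0.5975 = 45.86 rpm.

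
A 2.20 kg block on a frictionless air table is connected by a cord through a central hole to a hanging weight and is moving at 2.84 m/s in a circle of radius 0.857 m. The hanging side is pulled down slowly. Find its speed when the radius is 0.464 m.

v₂ ≈ 5.25 m/s

Central (radial) force ⇒ zero torque about the center ⇒ m v r is constant.
v₂ = v₁ r₁ / r₂ = (2.84)(0.857) / (0.464) = 5.245 m/s.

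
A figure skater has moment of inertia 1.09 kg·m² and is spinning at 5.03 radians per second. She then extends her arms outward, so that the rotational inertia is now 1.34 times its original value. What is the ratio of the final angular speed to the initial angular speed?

With no external torque about the axis, L is conserved: I₁ω₁ = I₂ω₂.
I₂ = 1.34 × 1.09 = 1.461 kg·m².
ω₂/ω₁ = I₁/I₂ = 1.090 / 1.461 = 0.7463.

ω₂/ω₁ ≈ 0.746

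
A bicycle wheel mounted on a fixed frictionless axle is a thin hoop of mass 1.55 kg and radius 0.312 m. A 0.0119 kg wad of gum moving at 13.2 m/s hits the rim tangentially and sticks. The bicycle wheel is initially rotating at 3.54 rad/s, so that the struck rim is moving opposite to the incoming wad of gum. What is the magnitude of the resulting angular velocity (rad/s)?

About the axle the impulsive forces during the collision are internal, so angular momentum about that axis is conserved.
I_p = (1.55)(0.312)² = 0.1509 kg·m². Taking the sense of the wad of gum's angular momentum as positive, L_{wad} = m v R = (0.0119)(13.2)(0.312) = 0.04901 kg·m²/s.
L_i = −I_p ω_p + m v R = −(0.1509)(3.54) + 0.04901 = -0.4851 kg·m²/s.
After sticking, I_f = I_p + m R² = 0.1509 + (0.0119)(0.312)² = 0.1520 kg·m².
ω_f = L_i / I_f = -0.4851 / 0.1520 = -3.191 rad/s.

|ω_f| ≈ 3.19 rad/s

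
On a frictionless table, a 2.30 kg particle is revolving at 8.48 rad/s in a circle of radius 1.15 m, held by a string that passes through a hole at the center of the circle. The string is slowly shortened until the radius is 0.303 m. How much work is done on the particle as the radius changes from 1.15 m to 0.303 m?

The constraining force is radial, so m r² ω about the center is conserved.
ω₂ = ω₁ (r₁/r₂)² = (8.48)(1.15/0.303)² = 122.2 rad/s.
W = ΔKE = ½m(v₂² − v₁²) = 1466 J.

W ≈ 1470 J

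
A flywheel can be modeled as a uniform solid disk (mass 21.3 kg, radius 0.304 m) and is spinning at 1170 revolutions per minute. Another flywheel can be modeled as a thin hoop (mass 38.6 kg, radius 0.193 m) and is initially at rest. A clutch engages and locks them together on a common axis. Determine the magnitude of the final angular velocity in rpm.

The coupling torques are internal; angular momentum about the shared axis is conserved.
Moments of inertia: I_A = ½(21.3)(0.304)² = 0.9842 kg·m²; I_B = (38.6)(0.193)² = 1.438 kg·m².
Taking A's sense as positive: L = (0.9842)(1170) = 1152 kg·m²·rpm.
Combined I = 0.9842 + 1.438 = 2.422 kg·m².
ω_f = L / I = 1152 / 2.422 = 475.4 rpm.

|ω_f| ≈ 475 rpm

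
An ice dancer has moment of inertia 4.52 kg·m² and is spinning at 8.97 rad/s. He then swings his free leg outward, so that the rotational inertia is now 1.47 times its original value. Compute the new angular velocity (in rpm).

ω₂ ≈ 58.3 rpm

With no external torque about the axis, L is conserved: I₁ω₁ = I₂ω₂.
I₂ = 1.47 × 4.52 = 6.644 kg·m².
ω₂ = I₁ω₁ / I₂ = (4.520)(8.97 rad/s) / (6.644) = 6.102 rad/s = 58.27 rpm.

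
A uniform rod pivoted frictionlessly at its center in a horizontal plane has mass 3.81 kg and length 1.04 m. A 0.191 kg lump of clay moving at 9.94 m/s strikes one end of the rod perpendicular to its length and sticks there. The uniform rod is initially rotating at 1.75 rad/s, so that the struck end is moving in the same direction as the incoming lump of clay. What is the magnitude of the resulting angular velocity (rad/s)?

|ω_f| ≈ 4.02 rad/s

The axle reaction passes through the pivot and exerts no torque about it; angular momentum about the pivot is conserved through the impact.
I_p = (1/12)(3.81)(1.04)² = 0.3434 kg·m². Taking the sense of the lump of clay's angular momentum as positive, L_{lump} = m v R = (0.191)(9.94)(1.04/2) = 0.9872 kg·m²/s.
L_i = +I_p ω_p + m v R = +(0.3434)(1.75) + 0.9872 = 1.588 kg·m²/s.
After sticking, I_f = I_p + m R² = 0.3434 + (0.191)(1.04/2)² = 0.3951 kg·m².
ω_f = L_i / I_f = 1.588 / 0.3951 = 4.020 rad/s.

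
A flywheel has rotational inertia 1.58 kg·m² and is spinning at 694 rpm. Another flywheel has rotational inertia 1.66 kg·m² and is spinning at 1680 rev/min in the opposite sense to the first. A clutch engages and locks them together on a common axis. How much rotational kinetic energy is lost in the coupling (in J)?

No external torque acts about the common axis, so total angular momentum is conserved.
Taking A's sense as positive: L = (1.580)(694) − (1.660)(1680) = -1692 kg·m²·rpm.
Combined I = 1.580 + 1.660 = 3.240 kg·m².
ω_f = L / I = -1692 / 3.240 = -522.3 rpm.
KE_i = ½ΣIω² = 29860 J; KE_f = ½(3.240)(54.70)² = 4846 J.

ΔKE lost ≈ 25000 J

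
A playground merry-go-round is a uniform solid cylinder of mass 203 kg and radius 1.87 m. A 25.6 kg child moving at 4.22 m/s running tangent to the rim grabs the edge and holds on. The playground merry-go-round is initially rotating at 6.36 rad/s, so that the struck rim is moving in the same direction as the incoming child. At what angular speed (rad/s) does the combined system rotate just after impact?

|ω_f| ≈ 5.53 rad/s

The axle reaction passes through the axle and exerts no torque about it; angular momentum about the axle is conserved through the impact.
I_p = ½(203)(1.87)² = 354.9 kg·m². Taking the sense of the child's angular momentum as positive, L_{child} = m v R = (25.6)(4.22)(1.87) = 202.0 kg·m²/s.
L_i = +I_p ω_p + m v R = +(354.9)(6.36) + 202.0 = 2459 kg·m²/s.
After sticking, I_f = I_p + m R² = 354.9 + (25.6)(1.87)² = 444.5 kg·m².
ω_f = L_i / I_f = 2459 / 444.5 = 5.534 rad/s.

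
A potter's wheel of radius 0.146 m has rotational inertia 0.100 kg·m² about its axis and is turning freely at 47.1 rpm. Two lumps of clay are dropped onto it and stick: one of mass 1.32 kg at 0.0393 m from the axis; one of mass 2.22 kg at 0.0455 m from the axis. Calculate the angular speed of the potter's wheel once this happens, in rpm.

ω_f ≈ 44.2 rpm

The added mass arrives with no angular momentum about the axis, and any external torque about the axis is negligible, so the system's angular momentum is conserved.
Added inertia Σmr² = (1.32)(0.0393)² + (2.22)(0.0455)² = 0.006635 kg·m²; I_f = 0.1000 + 0.006635 = 0.1066 kg·m².
ω_f = I_p ω_i / I_f = (0.1000)(47.1) / 0.1066 = 44.17 rpm.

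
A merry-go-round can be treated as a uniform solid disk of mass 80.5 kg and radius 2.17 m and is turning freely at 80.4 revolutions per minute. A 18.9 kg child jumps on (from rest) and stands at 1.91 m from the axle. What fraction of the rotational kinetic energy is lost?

The added mass arrives with no angular momentum about the axle, and any external torque about the axle is negligible, so the system's angular momentum is conserved.
I_p = ½(80.5)(2.17)² = 189.5 kg·m².
Added inertia Σmr² = (18.9)(1.91)² = 68.95 kg·m²; I_f = 189.5 + 68.95 = 258.5 kg·m².
ω_f = I_p ω_i / I_f = (189.5)(80.4) / 258.5 = 58.95 rpm.
KE_i = ½(189.5)(8.419 rad/s)² = 6718 J; KE_f = ½(258.5)(6.174)² = 4926 J.
Fraction lost = 0.2667.

fraction ≈ 0.267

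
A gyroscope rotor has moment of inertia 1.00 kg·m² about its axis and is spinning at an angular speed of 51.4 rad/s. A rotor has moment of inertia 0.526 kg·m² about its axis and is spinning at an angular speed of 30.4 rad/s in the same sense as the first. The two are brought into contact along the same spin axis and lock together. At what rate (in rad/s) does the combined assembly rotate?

|ω_f| ≈ 44.2 rad/s

The coupling torques are internal; angular momentum about the shared axis is conserved.
Taking A's sense as positive: L = (1.000)(51.4) + (0.5260)(30.4) = 67.39 kg·m²·rad/s.
Combined I = 1.000 + 0.5260 = 1.526 kg·m².
ω_f = L / I = 67.39 / 1.526 = 44.16 rad/s.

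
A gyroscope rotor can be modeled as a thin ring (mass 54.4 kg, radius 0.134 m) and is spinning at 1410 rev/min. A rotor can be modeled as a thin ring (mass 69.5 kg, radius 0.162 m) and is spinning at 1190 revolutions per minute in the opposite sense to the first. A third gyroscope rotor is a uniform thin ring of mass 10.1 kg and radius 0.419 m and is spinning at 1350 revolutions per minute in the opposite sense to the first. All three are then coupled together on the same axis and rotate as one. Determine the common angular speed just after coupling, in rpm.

|ω_f| ≈ 697 rpm

No external torque acts about the common axis, so total angular momentum is conserved.
Moments of inertia: I_A = (54.4)(0.134)² = 0.9768 kg·m²; I_B = (69.5)(0.162)² = 1.824 kg·m²; I_C = (10.1)(0.419)² = 1.773 kg·m².
Taking A's sense as positive: L = (0.9768)(1410) − (1.824)(1190) − (1.773)(1350) = -3187 kg·m²·rpm.
Combined I = 0.9768 + 1.824 + 1.773 = 4.574 kg·m².
ω_f = L / I = -3187 / 4.574 = -696.8 rpm.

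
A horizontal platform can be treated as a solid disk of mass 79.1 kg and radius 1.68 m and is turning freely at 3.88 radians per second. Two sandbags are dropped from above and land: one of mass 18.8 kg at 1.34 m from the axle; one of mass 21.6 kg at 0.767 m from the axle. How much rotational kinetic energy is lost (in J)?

No external torque acts about the axle; L_before = L_after.
I_p = ½(79.1)(1.68)² = 111.6 kg·m².
Added inertia Σmr² = (18.8)(1.34)² + (21.6)(0.767)² = 46.46 kg·m²; I_f = 111.6 + 46.46 = 158.1 kg·m².
ω_f = I_p ω_i / I_f = (111.6)(3.88) / 158.1 = 2.740 rad/s.
KE_i = ½(111.6)(3.880 rad/s)² = 840.2 J; KE_f = ½(158.1)(2.740)² = 593.3 J.

energy lost ≈ 247 J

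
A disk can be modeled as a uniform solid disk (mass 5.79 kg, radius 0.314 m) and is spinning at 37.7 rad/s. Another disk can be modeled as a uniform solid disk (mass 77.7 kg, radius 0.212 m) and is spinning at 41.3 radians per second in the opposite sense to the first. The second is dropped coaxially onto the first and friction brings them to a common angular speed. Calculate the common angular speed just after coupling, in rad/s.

|ω_f| ≈ 30.2 rad/s

No external torque acts about the common axis, so total angular momentum is conserved.
Moments of inertia: I_A = ½(5.79)(0.314)² = 0.2854 kg·m²; I_B = ½(77.7)(0.212)² = 1.746 kg·m².
Taking A's sense as positive: L = (0.2854)(37.7) − (1.746)(41.3) = -61.35 kg·m²·rad/s.
Combined I = 0.2854 + 1.746 = 2.032 kg·m².
ω_f = L / I = -61.35 / 2.032 = -30.20 rad/s.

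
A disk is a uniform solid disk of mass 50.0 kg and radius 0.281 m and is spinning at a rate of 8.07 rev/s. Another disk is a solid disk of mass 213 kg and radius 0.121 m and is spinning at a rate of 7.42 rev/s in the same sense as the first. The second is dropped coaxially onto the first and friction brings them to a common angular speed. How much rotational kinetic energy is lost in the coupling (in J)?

The coupling torques are internal; angular momentum about the shared axis is conserved.
Moments of inertia: I_A = ½(50.0)(0.281)² = 1.974 kg·m²; I_B = ½(213)(0.121)² = 1.559 kg·m².
Taking A's sense as positive: L = (1.974)(8.07) + (1.559)(7.42) = 27.50 kg·m²·rev/s.
Combined I = 1.974 + 1.559 = 3.533 kg·m².
ω_f = L / I = 27.50 / 3.533 = 7.783 rev/s.
KE_i = ½ΣIω² = 4232 J; KE_f = ½(3.533)(48.90)² = 4225 J.

ΔKE lost ≈ 7.27 J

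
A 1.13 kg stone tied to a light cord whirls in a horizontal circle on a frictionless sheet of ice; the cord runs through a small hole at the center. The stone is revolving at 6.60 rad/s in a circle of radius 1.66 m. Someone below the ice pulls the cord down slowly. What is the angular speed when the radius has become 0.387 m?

The constraining force is radial, so m r² ω about the center is conserved.
ω₂ = ω₁ (r₁/r₂)² = (6.60)(1.66/0.387)² = 121.4 rad/s.

ω₂ ≈ 121 rad/s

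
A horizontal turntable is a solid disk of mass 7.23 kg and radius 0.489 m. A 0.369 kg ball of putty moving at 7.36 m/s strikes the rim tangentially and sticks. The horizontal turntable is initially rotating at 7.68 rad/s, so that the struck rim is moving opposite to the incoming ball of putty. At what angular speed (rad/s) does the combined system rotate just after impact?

The axle reaction passes through the axle and exerts no torque about it; angular momentum about the axle is conserved through the impact.
I_p = ½(7.23)(0.489)² = 0.8644 kg·m². Taking the sense of the ball of putty's angular momentum as positive, L_{ball} = m v R = (0.369)(7.36)(0.489) = 1.328 kg·m²/s.
L_i = −I_p ω_p + m v R = −(0.8644)(7.68) + 1.328 = -5.311 kg·m²/s.
After sticking, I_f = I_p + m R² = 0.8644 + (0.369)(0.489)² = 0.9527 kg·m².
ω_f = L_i / I_f = -5.311 / 0.9527 = -5.575 rad/s.

|ω_f| ≈ 5.57 rad/s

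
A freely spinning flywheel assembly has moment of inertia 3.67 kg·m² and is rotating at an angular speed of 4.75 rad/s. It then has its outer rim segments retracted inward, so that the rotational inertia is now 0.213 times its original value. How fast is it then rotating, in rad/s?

ω₂ ≈ 22.3 rad/s

Angular momentum about the spin axis is conserved since the torque about it is zero.
I₂ = 0.213 × 3.67 = 0.7817 kg·m².
ω₂ = I₁ω₁ / I₂ = (3.670)(4.75 rad/s) / (0.7817) = 22.30 rad/s.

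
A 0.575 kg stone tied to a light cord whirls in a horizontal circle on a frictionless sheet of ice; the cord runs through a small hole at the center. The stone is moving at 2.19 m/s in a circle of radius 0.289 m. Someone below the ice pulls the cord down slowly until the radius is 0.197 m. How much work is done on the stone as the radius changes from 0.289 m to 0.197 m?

W ≈ 1.59 J

Central (radial) force ⇒ zero torque about the center ⇒ m v r is constant.
v₂ = v₁ r₁ / r₂ = (2.19)(0.289) / (0.197) = 3.213 m/s.
W = ΔKE = ½m(v₂² − v₁²) = 1.589 J.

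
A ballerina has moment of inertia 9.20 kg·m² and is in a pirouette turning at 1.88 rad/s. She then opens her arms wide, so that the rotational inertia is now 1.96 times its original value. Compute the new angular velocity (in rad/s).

No external torque acts about the spin axis, so angular momentum is conserved.
I₂ = 1.96 × 9.20 = 18.03 kg·m².
ω₂ = I₁ω₁ / I₂ = (9.200)(1.88 rad/s) / (18.03) = 0.9592 rad/s.

ω₂ ≈ 0.959 rad/s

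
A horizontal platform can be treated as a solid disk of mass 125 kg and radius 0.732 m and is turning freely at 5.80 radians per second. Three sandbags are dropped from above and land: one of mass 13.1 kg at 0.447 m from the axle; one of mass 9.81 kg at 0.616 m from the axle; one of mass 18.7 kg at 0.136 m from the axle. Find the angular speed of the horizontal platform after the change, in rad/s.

No external torque acts about the axle; L_before = L_after.
I_p = ½(125)(0.732)² = 33.49 kg·m².
Added inertia Σmr² = (13.1)(0.447)² + (9.81)(0.616)² + (18.7)(0.136)² = 6.686 kg·m²; I_f = 33.49 + 6.686 = 40.17 kg·m².
ω_f = I_p ω_i / I_f = (33.49)(5.80) / 40.17 = 4.835 rad/s.

ω_f ≈ 4.83 rad/s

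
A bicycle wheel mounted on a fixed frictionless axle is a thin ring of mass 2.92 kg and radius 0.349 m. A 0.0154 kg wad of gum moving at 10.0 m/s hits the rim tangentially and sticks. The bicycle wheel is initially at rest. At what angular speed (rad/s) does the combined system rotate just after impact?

About the axle the impulsive forces during the collision are internal, so angular momentum about that axis is conserved.
I_p = (2.92)(0.349)² = 0.3557 kg·m². Taking the sense of the wad of gum's angular momentum as positive, L_{wad} = m v R = (0.0154)(10.0)(0.349) = 0.05375 kg·m²/s.
L_i = 0 + 0.05375 = 0.05375 kg·m²/s.
After sticking, I_f = I_p + m R² = 0.3557 + (0.0154)(0.349)² = 0.3575 kg·m².
ω_f = L_i / I_f = 0.05375 / 0.3575 = 0.1503 rad/s.

|ω_f| ≈ 0.150 rad/s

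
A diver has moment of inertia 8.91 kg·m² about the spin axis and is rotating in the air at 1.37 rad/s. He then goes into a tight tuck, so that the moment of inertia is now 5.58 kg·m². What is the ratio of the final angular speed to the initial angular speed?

With no external torque about the axis, L is conserved: I₁ω₁ = I₂ω₂.
ω₂/ω₁ = I₁/I₂ = 8.910 / 5.580 = 1.597.

ω₂/ω₁ ≈ 1.60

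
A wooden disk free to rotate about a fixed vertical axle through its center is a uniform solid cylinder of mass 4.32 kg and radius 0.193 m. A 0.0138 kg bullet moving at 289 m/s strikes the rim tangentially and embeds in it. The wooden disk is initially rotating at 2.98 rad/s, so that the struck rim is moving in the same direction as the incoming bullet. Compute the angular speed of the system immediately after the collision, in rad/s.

The axle reaction passes through the axle and exerts no torque about it; angular momentum about the axle is conserved through the impact.
I_p = ½(4.32)(0.193)² = 0.08046 kg·m². Taking the sense of the bullet's angular momentum as positive, L_{bullet} = m v R = (0.0138)(289)(0.193) = 0.7697 kg·m²/s.
L_i = +I_p ω_p + m v R = +(0.08046)(2.98) + 0.7697 = 1.009 kg·m²/s.
After sticking, I_f = I_p + m R² = 0.08046 + (0.0138)(0.193)² = 0.08097 kg·m².
ω_f = L_i / I_f = 1.009 / 0.08097 = 12.47 rad/s.

|ω_f| ≈ 12.5 rad/s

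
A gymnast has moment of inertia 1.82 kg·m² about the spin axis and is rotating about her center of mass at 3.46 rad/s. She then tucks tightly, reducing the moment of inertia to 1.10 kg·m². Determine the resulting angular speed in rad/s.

ω₂ ≈ 5.72 rad/s

No external torque acts about the spin axis, so angular momentum is conserved.
ω₂ = I₁ω₁ / I₂ = (1.820)(3.46 rad/s) / (1.100) = 5.725 rad/s.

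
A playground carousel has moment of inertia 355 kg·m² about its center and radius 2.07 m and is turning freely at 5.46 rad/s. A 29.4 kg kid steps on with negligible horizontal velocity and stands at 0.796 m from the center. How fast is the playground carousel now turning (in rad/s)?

No external torque acts about the center; L_before = L_after.
Added inertia Σmr² = (29.4)(0.796)² = 18.63 kg·m²; I_f = 355.0 + 18.63 = 373.6 kg·m².
ω_f = I_p ω_i / I_f = (355.0)(5.46) / 373.6 = 5.188 rad/s.

ω_f ≈ 5.19 rad/s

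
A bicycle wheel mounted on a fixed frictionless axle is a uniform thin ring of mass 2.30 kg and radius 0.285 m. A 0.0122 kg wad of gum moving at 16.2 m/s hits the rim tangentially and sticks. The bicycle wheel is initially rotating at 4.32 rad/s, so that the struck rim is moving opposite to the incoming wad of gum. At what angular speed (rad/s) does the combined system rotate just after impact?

About the axle the impulsive forces during the collision are internal, so angular momentum about that axis is conserved.
I_p = (2.30)(0.285)² = 0.1868 kg·m². Taking the sense of the wad of gum's angular momentum as positive, L_{wad} = m v R = (0.0122)(16.2)(0.285) = 0.05633 kg·m²/s.
L_i = −I_p ω_p + m v R = −(0.1868)(4.32) + 0.05633 = -0.7507 kg·m²/s.
After sticking, I_f = I_p + m R² = 0.1868 + (0.0122)(0.285)² = 0.1878 kg·m².
ω_f = L_i / I_f = -0.7507 / 0.1878 = -3.997 rad/s.

|ω_f| ≈ 4.00 rad/s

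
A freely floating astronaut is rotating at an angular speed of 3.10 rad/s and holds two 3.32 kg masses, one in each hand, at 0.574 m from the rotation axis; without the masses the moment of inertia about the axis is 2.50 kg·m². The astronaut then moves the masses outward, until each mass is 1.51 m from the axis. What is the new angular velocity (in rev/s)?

With no external torque about the axis, L is conserved: I₁ω₁ = I₂ω₂.
I₁ = 2.50 + 2(3.32)(0.574)² = 4.688 kg·m²; I₂ = 2.50 + 2(3.32)(1.51)² = 17.64 kg·m².
ω₂ = I₁ω₁ / I₂ = (4.688)(3.10 rad/s) / (17.64) = 0.8238 rad/s = 0.1311 rev/s.

ω₂ ≈ 0.131 rev/s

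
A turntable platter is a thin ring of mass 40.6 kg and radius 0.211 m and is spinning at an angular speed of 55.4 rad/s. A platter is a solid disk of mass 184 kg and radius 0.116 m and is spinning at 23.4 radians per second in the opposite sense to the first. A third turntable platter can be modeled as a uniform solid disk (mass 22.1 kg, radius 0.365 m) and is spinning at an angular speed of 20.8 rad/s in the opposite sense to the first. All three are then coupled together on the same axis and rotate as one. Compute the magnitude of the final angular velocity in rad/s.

The coupling torques are internal; angular momentum about the shared axis is conserved.
Moments of inertia: I_A = (40.6)(0.211)² = 1.808 kg·m²; I_B = ½(184)(0.116)² = 1.238 kg·m²; I_C = ½(22.1)(0.365)² = 1.472 kg·m².
Taking A's sense as positive: L = (1.808)(55.4) − (1.238)(23.4) − (1.472)(20.8) = 40.55 kg·m²·rad/s.
Combined I = 1.808 + 1.238 + 1.472 = 4.518 kg·m².
ω_f = L / I = 40.55 / 4.518 = 8.976 rad/s.

|ω_f| ≈ 8.98 rad/s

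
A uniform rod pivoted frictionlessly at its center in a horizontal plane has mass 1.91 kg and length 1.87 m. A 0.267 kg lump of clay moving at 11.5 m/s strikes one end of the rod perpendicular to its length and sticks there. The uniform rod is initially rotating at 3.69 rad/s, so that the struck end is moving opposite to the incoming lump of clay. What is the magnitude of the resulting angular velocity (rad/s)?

|ω_f| ≈ 1.03 rad/s

The axle reaction passes through the pivot and exerts no torque about it; angular momentum about the pivot is conserved through the impact.
I_p = (1/12)(1.91)(1.87)² = 0.5566 kg·m². Taking the sense of the lump of clay's angular momentum as positive, L_{lump} = m v R = (0.267)(11.5)(1.87/2) = 2.871 kg·m²/s.
L_i = −I_p ω_p + m v R = −(0.5566)(3.69) + 2.871 = 0.8171 kg·m²/s.
After sticking, I_f = I_p + m R² = 0.5566 + (0.267)(1.87/2)² = 0.7900 kg·m².
ω_f = L_i / I_f = 0.8171 / 0.7900 = 1.034 rad/s.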